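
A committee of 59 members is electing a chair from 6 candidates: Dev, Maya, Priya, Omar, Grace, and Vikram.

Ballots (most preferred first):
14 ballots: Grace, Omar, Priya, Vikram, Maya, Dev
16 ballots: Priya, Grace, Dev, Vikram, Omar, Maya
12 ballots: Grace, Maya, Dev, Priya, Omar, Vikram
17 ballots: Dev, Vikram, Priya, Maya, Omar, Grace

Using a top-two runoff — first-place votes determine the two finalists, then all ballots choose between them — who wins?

Round 1 first-place votes: Dev 17, Maya 0, Priya 16, Omar 0, Grace 26, Vikram 0. Grace and Dev advance.
Runoff: Grace is ranked above Dev on 42 ballots, Dev above Grace on 17.

Grace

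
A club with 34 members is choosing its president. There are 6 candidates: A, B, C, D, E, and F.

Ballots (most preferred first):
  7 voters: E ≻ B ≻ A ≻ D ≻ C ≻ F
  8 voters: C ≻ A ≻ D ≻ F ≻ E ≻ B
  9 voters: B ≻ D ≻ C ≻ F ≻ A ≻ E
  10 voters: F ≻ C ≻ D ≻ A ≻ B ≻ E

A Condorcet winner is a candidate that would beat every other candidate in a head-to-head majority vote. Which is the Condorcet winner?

C vs A: 27–7
C vs B: 18–16
C vs D: 18–16
C vs E: 27–7
C vs F: 24–10
C beats every other candidate.

C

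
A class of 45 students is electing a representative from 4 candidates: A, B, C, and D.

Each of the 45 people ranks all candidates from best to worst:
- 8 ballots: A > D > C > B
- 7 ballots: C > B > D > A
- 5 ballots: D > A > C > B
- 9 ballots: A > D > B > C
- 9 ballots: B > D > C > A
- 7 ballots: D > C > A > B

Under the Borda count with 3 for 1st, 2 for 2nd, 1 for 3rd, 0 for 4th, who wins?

A: 8×3 + 7×0 + 5×2 + 9×3 + 9×0 + 7×1 = 68
B: 8×0 + 7×2 + 5×0 + 9×1 + 9×3 + 7×0 = 50
C: 8×1 + 7×3 + 5×1 + 9×0 + 9×1 + 7×2 = 57
D: 8×2 + 7×1 + 5×3 + 9×2 + 9×2 + 7×3 = 95

D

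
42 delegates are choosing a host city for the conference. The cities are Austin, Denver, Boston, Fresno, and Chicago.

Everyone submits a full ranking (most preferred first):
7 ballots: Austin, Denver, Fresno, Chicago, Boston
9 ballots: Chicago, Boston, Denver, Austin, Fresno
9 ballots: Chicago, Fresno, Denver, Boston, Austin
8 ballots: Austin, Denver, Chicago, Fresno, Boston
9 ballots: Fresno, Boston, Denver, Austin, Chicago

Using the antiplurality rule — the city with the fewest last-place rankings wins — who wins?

Last-place votes: Austin 9, Denver 0, Boston 15, Fresno 9, Chicago 9.

Denver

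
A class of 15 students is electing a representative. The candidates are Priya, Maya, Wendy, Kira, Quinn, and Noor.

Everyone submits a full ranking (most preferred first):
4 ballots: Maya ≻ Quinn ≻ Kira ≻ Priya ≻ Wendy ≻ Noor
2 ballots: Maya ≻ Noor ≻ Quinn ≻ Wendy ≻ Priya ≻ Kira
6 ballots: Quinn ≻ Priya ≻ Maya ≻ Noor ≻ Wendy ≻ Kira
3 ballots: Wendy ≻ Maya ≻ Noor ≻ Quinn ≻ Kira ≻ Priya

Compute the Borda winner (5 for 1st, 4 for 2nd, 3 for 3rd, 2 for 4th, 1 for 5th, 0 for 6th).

Priya: 4×2 + 2×1 + 6×4 + 3×0 = 34
Maya: 4×5 + 2×5 + 6×3 + 3×4 = 60
Wendy: 4×1 + 2×2 + 6×1 + 3×5 = 29
Kira: 4×3 + 2×0 + 6×0 + 3×1 = 15
Quinn: 4×4 + 2×3 + 6×5 + 3×2 = 58
Noor: 4×0 + 2×4 + 6×2 + 3×3 = 29

Maya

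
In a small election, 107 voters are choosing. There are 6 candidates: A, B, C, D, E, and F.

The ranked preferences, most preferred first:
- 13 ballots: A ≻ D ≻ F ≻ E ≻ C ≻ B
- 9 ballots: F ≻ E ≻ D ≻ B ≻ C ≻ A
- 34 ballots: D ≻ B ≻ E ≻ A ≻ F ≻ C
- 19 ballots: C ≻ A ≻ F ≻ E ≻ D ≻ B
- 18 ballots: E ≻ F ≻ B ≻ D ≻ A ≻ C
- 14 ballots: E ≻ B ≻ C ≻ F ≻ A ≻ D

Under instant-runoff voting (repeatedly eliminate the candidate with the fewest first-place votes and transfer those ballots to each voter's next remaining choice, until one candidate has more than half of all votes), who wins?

E

Round 1: A 13, B 0, C 19, D 34, E 32, F 9. B eliminated.
Round 2: A 13, C 19, D 34, E 32, F 9. F eliminated.
Round 3: A 13, C 19, D 34, E 41. A eliminated.
Round 4: C 19, D 47, E 41. C eliminated.
Round 5: D 47, E 60. E has a majority (≥54).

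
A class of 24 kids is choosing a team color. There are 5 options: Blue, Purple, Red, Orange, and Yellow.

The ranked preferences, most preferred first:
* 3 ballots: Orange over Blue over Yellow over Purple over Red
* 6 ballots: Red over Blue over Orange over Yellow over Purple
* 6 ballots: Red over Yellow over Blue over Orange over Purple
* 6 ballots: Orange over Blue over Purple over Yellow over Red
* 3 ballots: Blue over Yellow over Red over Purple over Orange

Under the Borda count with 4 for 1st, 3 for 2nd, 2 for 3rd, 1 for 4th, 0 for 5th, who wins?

Blue

Blue: 3×3 + 6×3 + 6×2 + 6×3 + 3×4 = 69
Purple: 3×1 + 6×0 + 6×0 + 6×2 + 3×1 = 18
Red: 3×0 + 6×4 + 6×4 + 6×0 + 3×2 = 54
Orange: 3×4 + 6×2 + 6×1 + 6×4 + 3×0 = 54
Yellow: 3×2 + 6×1 + 6×3 + 6×1 + 3×3 = 45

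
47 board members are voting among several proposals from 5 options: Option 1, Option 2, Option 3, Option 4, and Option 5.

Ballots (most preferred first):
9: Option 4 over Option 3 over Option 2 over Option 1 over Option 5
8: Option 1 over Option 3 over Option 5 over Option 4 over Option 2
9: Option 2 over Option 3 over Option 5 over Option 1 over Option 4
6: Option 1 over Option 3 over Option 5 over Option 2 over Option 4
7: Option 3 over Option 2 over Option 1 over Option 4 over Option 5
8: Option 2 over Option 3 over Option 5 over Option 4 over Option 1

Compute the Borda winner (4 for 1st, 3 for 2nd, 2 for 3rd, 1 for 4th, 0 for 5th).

Option 1: 9×1 + 8×4 + 9×1 + 6×4 + 7×2 + 8×0 = 88
Option 2: 9×2 + 8×0 + 9×4 + 6×1 + 7×3 + 8×4 = 113
Option 3: 9×3 + 8×3 + 9×3 + 6×3 + 7×4 + 8×3 = 148
Option 4: 9×4 + 8×1 + 9×0 + 6×0 + 7×1 + 8×1 = 59
Option 5: 9×0 + 8×2 + 9×2 + 6×2 + 7×0 + 8×2 = 62

Option 3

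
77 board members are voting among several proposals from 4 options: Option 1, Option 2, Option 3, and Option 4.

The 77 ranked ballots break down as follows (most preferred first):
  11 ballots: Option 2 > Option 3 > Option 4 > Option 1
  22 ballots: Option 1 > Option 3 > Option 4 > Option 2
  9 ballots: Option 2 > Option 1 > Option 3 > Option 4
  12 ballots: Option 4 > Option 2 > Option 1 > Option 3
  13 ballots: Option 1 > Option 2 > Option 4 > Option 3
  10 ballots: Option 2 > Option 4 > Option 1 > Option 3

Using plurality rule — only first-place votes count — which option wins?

First-place votes: Option 1 35, Option 2 30, Option 3 0, Option 4 12.

Option 1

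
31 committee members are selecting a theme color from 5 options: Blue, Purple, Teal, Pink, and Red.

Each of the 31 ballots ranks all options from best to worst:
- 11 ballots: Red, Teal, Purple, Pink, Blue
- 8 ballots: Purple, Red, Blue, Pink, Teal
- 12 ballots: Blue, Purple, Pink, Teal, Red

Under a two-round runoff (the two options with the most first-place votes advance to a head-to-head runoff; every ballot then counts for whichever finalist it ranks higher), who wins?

Round 1 first-place votes: Blue 12, Purple 8, Teal 0, Pink 0, Red 11. Blue and Red advance.
Runoff: Blue is ranked above Red on 12 ballots, Red above Blue on 19.

Red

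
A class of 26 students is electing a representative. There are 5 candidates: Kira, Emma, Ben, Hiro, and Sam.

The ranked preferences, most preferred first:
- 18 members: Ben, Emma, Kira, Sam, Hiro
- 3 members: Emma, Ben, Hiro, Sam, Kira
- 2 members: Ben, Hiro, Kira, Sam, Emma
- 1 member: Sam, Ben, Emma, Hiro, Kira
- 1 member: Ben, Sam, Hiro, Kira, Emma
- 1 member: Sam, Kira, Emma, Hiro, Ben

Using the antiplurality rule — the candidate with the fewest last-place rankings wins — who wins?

Sam

Last-place votes: Kira 4, Emma 3, Ben 1, Hiro 18, Sam 0.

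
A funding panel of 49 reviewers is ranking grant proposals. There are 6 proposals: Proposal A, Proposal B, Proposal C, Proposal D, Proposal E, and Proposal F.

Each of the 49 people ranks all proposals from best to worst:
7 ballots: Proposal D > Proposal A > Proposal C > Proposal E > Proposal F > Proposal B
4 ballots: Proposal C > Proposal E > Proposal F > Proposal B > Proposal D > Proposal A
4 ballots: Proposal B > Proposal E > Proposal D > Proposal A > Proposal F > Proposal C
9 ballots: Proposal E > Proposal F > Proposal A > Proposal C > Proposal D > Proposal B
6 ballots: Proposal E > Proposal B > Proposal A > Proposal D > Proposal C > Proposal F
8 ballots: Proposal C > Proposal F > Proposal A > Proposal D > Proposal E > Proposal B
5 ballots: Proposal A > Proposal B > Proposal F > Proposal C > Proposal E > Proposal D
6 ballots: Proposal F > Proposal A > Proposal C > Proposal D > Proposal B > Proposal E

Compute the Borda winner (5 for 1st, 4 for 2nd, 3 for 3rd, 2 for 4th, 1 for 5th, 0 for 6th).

Proposal A: 7×4 + 4×0 + 4×2 + 9×3 + 6×3 + 8×3 + 5×5 + 6×4 = 154
Proposal B: 7×0 + 4×2 + 4×5 + 9×0 + 6×4 + 8×0 + 5×4 + 6×1 = 78
Proposal C: 7×3 + 4×5 + 4×0 + 9×2 + 6×1 + 8×5 + 5×2 + 6×3 = 133
Proposal D: 7×5 + 4×1 + 4×3 + 9×1 + 6×2 + 8×2 + 5×0 + 6×2 = 100
Proposal E: 7×2 + 4×4 + 4×4 + 9×5 + 6×5 + 8×1 + 5×1 + 6×0 = 134
Proposal F: 7×1 + 4×3 + 4×1 + 9×4 + 6×0 + 8×4 + 5×3 + 6×5 = 136

Proposal A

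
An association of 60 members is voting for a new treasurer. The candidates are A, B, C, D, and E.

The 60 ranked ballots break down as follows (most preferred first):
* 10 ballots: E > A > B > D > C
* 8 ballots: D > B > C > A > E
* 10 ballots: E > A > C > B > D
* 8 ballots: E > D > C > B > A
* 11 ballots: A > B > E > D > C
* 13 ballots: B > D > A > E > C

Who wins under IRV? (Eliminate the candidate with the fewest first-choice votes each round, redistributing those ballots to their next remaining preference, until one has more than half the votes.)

Round 1: A 11, B 13, C 0, D 8, E 28. C eliminated.
Round 2: A 11, B 13, D 8, E 28. D eliminated.
Round 3: A 11, B 21, E 28. A eliminated.
Round 4: B 32, E 28. B has a majority (≥31).

B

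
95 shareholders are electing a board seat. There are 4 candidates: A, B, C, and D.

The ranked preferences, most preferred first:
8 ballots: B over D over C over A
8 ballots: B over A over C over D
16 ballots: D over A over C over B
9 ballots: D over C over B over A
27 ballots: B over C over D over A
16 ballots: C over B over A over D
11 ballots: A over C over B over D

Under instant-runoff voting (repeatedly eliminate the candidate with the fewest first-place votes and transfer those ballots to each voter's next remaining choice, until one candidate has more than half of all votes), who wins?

C

Round 1: A 11, B 43, C 16, D 25. A eliminated.
Round 2: B 43, C 27, D 25. D eliminated.
Round 3: B 43, C 52. C has a majority (≥48).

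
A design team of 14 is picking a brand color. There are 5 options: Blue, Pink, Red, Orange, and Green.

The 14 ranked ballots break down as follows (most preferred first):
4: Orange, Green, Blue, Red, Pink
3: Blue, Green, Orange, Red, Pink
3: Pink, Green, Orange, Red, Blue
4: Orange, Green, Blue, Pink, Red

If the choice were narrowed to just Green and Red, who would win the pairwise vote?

Green

Green is ranked above Red on 14 ballots; Red above Green on 0.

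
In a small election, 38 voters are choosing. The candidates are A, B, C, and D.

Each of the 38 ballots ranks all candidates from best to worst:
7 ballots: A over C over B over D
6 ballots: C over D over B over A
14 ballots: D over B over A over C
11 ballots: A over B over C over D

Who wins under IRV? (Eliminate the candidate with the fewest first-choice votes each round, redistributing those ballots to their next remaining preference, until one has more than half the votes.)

Round 1: A 18, B 0, C 6, D 14. B eliminated.
Round 2: A 18, C 6, D 14. C eliminated.
Round 3: A 18, D 20. D has a majority (≥20).

D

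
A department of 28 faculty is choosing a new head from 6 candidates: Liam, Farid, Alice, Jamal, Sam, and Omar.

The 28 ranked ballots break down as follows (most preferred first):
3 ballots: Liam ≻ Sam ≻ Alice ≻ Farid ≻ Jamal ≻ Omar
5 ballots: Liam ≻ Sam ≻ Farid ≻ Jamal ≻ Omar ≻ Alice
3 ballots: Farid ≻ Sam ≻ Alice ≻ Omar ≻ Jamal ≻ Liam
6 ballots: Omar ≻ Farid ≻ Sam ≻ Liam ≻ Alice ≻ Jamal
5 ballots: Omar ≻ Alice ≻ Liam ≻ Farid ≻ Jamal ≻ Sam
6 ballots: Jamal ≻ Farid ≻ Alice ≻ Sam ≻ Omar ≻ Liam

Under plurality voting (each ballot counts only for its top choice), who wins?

Omar

First-place votes: Liam 8, Farid 3, Alice 0, Jamal 6, Sam 0, Omar 11.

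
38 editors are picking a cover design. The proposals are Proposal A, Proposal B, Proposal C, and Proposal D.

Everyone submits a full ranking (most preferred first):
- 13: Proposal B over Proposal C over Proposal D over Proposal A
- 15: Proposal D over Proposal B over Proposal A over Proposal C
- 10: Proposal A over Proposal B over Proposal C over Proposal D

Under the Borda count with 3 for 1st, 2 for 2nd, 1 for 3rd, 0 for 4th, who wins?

Proposal A: 13×0 + 15×1 + 10×3 = 45
Proposal B: 13×3 + 15×2 + 10×2 = 89
Proposal C: 13×2 + 15×0 + 10×1 = 36
Proposal D: 13×1 + 15×3 + 10×0 = 58

Proposal B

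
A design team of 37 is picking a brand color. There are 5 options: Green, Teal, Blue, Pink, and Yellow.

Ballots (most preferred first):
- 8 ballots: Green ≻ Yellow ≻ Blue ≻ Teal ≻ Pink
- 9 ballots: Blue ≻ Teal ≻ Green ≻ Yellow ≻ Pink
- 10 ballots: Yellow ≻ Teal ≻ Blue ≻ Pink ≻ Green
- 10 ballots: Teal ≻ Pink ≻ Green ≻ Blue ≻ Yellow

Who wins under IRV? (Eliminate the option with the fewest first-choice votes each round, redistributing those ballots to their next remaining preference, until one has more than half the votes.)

Teal

Round 1: Green 8, Teal 10, Blue 9, Pink 0, Yellow 10. Pink eliminated.
Round 2: Green 8, Teal 10, Blue 9, Yellow 10. Green eliminated.
Round 3: Teal 10, Blue 9, Yellow 18. Blue eliminated.
Round 4: Teal 19, Yellow 18. Teal has a majority (≥19).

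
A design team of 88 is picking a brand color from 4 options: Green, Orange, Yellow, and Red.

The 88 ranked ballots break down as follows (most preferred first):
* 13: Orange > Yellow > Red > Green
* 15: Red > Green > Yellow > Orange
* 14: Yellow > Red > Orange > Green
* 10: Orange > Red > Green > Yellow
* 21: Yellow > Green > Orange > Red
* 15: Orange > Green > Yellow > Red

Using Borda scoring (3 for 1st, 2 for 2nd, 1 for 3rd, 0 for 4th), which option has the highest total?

Yellow

Green: 13×0 + 15×2 + 14×0 + 10×1 + 21×2 + 15×2 = 112
Orange: 13×3 + 15×0 + 14×1 + 10×3 + 21×1 + 15×3 = 149
Yellow: 13×2 + 15×1 + 14×3 + 10×0 + 21×3 + 15×1 = 161
Red: 13×1 + 15×3 + 14×2 + 10×2 + 21×0 + 15×0 = 106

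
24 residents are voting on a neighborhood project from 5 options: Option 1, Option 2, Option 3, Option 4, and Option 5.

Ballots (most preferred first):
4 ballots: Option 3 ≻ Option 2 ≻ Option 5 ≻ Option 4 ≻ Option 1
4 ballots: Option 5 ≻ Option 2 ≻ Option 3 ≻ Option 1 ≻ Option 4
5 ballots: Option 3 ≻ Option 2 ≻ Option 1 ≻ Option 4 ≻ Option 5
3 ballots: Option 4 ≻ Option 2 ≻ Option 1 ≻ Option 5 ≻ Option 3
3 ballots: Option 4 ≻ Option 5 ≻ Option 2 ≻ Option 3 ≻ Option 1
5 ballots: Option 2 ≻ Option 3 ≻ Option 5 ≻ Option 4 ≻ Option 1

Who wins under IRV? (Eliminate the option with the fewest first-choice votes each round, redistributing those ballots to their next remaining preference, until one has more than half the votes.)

Round 1: Option 1 0, Option 2 5, Option 3 9, Option 4 6, Option 5 4. Option 1 eliminated.
Round 2: Option 2 5, Option 3 9, Option 4 6, Option 5 4. Option 5 eliminated.
Round 3: Option 2 9, Option 3 9, Option 4 6. Option 4 eliminated.
Round 4: Option 2 15, Option 3 9. Option 2 has a majority (≥13).

Option 2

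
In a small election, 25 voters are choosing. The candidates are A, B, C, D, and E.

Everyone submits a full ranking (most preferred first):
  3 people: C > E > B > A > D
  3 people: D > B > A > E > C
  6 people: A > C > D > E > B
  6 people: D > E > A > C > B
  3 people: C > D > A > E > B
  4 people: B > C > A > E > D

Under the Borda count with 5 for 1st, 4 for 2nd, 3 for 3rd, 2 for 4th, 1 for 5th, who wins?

A: 3×2 + 3×3 + 6×5 + 6×3 + 3×3 + 4×3 = 84
B: 3×3 + 3×4 + 6×1 + 6×1 + 3×1 + 4×5 = 56
C: 3×5 + 3×1 + 6×4 + 6×2 + 3×5 + 4×4 = 85
D: 3×1 + 3×5 + 6×3 + 6×5 + 3×4 + 4×1 = 82
E: 3×4 + 3×2 + 6×2 + 6×4 + 3×2 + 4×2 = 68

C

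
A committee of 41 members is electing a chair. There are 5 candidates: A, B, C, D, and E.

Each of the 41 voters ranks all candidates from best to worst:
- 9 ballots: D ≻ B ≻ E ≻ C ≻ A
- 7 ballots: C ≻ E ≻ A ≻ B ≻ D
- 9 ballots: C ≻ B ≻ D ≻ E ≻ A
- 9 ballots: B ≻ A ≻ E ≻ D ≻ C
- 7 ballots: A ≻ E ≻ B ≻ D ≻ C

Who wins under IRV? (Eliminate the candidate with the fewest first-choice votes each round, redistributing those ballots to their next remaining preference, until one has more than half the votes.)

B

Round 1: A 7, B 9, C 16, D 9, E 0. E eliminated.
Round 2: A 7, B 9, C 16, D 9. A eliminated.
Round 3: B 16, C 16, D 9. D eliminated.
Round 4: B 25, C 16. B has a majority (≥21).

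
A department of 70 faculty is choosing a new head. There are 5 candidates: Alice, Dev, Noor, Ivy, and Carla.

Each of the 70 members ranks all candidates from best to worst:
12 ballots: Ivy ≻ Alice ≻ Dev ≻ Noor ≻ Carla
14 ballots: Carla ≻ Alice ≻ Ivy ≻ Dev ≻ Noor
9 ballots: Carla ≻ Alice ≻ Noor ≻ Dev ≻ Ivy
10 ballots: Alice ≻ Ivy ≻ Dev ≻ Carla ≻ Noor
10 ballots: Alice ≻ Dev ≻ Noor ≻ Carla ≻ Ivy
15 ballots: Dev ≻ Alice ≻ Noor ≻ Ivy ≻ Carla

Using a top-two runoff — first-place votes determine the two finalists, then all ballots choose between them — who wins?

Round 1 first-place votes: Alice 20, Dev 15, Noor 0, Ivy 12, Carla 23. Carla and Alice advance.
Runoff: Carla is ranked above Alice on 23 ballots, Alice above Carla on 47.

Alice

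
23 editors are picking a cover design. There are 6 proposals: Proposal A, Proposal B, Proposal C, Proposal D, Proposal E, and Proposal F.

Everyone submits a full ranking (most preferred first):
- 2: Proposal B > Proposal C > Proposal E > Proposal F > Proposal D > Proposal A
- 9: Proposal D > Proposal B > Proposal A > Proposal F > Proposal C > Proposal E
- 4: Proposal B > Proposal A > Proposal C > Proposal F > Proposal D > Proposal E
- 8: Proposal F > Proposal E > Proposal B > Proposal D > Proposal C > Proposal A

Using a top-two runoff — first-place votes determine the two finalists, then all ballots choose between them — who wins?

Round 1 first-place votes: Proposal A 0, Proposal B 6, Proposal C 0, Proposal D 9, Proposal E 0, Proposal F 8. Proposal D and Proposal F advance.
Runoff: Proposal D is ranked above Proposal F on 9 ballots, Proposal F above Proposal D on 14.

Proposal F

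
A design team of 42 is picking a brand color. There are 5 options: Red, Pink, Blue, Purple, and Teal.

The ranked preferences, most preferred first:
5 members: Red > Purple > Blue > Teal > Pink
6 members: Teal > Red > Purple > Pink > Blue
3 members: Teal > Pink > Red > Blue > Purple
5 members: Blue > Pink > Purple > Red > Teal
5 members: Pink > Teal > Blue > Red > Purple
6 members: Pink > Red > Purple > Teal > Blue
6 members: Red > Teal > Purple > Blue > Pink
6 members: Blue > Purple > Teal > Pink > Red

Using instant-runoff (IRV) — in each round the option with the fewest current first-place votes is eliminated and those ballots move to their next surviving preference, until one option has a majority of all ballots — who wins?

Pink

Round 1: Red 11, Pink 11, Blue 11, Purple 0, Teal 9. Purple eliminated.
Round 2: Red 11, Pink 11, Blue 11, Teal 9. Teal eliminated.
Round 3: Red 17, Pink 14, Blue 11. Blue eliminated.
Round 4: Red 17, Pink 25. Pink has a majority (≥22).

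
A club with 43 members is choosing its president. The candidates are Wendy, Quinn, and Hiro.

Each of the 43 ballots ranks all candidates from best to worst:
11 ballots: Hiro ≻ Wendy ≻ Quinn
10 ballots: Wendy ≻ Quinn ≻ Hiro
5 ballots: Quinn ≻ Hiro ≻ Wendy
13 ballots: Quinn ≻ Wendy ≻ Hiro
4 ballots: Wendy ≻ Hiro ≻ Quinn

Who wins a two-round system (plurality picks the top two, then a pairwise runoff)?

Wendy

Round 1 first-place votes: Wendy 14, Quinn 18, Hiro 11. Quinn and Wendy advance.
Runoff: Quinn is ranked above Wendy on 18 ballots, Wendy above Quinn on 25.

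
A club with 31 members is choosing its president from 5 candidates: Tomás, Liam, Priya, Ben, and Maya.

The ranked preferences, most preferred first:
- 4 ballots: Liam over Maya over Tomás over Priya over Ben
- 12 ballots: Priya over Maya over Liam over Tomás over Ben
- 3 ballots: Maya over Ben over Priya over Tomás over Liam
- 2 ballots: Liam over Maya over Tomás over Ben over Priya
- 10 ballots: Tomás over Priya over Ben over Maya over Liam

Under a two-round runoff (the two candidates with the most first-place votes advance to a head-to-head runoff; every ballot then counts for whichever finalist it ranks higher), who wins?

Tomás

Round 1 first-place votes: Tomás 10, Liam 6, Priya 12, Ben 0, Maya 3. Priya and Tomás advance.
Runoff: Priya is ranked above Tomás on 15 ballots, Tomás above Priya on 16.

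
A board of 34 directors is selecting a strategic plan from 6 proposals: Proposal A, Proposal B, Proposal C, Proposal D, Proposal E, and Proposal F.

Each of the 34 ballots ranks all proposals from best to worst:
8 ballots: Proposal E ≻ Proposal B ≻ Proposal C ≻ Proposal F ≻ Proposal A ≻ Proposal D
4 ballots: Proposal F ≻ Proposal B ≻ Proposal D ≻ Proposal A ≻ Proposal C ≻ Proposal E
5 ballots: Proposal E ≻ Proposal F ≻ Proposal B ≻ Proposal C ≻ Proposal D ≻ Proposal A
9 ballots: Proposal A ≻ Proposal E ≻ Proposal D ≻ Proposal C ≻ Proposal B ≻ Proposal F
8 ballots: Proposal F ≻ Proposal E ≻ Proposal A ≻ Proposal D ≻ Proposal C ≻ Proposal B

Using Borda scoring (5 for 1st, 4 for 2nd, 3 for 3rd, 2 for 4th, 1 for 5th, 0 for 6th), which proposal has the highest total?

Proposal E

Proposal A: 8×1 + 4×2 + 5×0 + 9×5 + 8×3 = 85
Proposal B: 8×4 + 4×4 + 5×3 + 9×1 + 8×0 = 72
Proposal C: 8×3 + 4×1 + 5×2 + 9×2 + 8×1 = 64
Proposal D: 8×0 + 4×3 + 5×1 + 9×3 + 8×2 = 60
Proposal E: 8×5 + 4×0 + 5×5 + 9×4 + 8×4 = 133
Proposal F: 8×2 + 4×5 + 5×4 + 9×0 + 8×5 = 96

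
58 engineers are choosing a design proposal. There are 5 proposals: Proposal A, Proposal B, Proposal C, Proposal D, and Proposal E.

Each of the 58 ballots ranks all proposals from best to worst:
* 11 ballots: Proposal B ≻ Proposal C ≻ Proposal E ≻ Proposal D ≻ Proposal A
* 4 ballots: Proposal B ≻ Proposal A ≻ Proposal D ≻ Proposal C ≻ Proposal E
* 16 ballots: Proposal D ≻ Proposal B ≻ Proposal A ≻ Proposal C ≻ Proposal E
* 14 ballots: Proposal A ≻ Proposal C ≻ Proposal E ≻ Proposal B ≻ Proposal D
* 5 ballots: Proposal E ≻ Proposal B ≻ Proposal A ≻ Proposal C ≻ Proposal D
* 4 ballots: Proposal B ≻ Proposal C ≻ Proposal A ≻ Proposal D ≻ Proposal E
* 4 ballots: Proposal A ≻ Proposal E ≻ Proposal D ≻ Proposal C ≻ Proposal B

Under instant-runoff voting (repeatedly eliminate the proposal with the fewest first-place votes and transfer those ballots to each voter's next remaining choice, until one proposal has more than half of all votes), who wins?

Round 1: Proposal A 18, Proposal B 19, Proposal C 0, Proposal D 16, Proposal E 5. Proposal C eliminated.
Round 2: Proposal A 18, Proposal B 19, Proposal D 16, Proposal E 5. Proposal E eliminated.
Round 3: Proposal A 18, Proposal B 24, Proposal D 16. Proposal D eliminated.
Round 4: Proposal A 18, Proposal B 40. Proposal B has a majority (≥30).

Proposal B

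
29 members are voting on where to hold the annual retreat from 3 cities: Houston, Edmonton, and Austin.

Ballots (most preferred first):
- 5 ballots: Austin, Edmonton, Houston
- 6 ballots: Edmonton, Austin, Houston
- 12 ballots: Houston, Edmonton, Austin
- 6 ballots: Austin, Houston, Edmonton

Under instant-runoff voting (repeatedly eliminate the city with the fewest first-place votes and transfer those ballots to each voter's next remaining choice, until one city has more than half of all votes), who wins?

Austin

Round 1: Houston 12, Edmonton 6, Austin 11. Edmonton eliminated.
Round 2: Houston 12, Austin 17. Austin has a majority (≥15).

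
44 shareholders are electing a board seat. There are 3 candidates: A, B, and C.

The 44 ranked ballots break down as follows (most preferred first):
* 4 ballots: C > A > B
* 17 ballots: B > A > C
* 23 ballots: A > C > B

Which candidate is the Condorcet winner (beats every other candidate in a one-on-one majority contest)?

A

A vs B: 27–17
A vs C: 40–4
A beats every other candidate.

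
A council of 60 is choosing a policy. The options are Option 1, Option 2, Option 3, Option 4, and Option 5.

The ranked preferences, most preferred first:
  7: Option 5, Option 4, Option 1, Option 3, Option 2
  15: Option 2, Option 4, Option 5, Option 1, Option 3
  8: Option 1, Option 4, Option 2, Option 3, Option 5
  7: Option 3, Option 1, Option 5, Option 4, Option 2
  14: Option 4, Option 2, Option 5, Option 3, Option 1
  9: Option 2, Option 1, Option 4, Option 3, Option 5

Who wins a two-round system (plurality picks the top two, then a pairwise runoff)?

Option 4

Round 1 first-place votes: Option 1 8, Option 2 24, Option 3 7, Option 4 14, Option 5 7. Option 2 and Option 4 advance.
Runoff: Option 2 is ranked above Option 4 on 24 ballots, Option 4 above Option 2 on 36.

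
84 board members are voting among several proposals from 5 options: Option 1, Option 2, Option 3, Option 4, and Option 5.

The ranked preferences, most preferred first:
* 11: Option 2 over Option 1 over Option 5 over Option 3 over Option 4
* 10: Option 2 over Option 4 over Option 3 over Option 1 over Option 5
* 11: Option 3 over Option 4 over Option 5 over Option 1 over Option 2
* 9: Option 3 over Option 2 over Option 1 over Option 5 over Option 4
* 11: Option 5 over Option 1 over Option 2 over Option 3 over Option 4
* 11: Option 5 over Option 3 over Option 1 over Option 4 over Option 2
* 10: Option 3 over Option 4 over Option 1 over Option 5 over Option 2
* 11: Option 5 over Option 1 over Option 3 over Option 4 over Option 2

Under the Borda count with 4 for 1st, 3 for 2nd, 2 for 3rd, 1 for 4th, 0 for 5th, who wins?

Option 3

Option 1: 11×3 + 10×1 + 11×1 + 9×2 + 11×3 + 11×2 + 10×2 + 11×3 = 180
Option 2: 11×4 + 10×4 + 11×0 + 9×3 + 11×2 + 11×0 + 10×0 + 11×0 = 133
Option 3: 11×1 + 10×2 + 11×4 + 9×4 + 11×1 + 11×3 + 10×4 + 11×2 = 217
Option 4: 11×0 + 10×3 + 11×3 + 9×0 + 11×0 + 11×1 + 10×3 + 11×1 = 115
Option 5: 11×2 + 10×0 + 11×2 + 9×1 + 11×4 + 11×4 + 10×1 + 11×4 = 195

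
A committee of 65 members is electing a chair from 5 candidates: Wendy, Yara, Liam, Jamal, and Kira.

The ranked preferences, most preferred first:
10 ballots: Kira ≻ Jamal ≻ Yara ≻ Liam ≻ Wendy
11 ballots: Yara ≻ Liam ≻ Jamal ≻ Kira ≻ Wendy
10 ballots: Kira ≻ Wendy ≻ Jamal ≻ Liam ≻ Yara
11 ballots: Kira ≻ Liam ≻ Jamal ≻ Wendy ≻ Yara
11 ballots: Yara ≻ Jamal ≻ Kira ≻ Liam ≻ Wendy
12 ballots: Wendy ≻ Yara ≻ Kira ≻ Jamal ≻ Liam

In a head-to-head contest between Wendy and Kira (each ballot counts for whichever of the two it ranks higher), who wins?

Wendy is ranked above Kira on 12 ballots; Kira above Wendy on 53.

Kira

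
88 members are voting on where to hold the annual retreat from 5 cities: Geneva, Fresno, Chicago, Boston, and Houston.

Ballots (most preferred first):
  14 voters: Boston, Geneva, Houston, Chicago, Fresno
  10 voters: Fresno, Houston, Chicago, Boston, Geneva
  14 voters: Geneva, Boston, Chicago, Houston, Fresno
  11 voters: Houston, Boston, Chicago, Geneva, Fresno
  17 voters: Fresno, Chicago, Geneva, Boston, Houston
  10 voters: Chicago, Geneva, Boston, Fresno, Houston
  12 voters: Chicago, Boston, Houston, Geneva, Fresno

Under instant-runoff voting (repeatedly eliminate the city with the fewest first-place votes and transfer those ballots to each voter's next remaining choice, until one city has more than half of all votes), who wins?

Round 1: Geneva 14, Fresno 27, Chicago 22, Boston 14, Houston 11. Houston eliminated.
Round 2: Geneva 14, Fresno 27, Chicago 22, Boston 25. Geneva eliminated.
Round 3: Fresno 27, Chicago 22, Boston 39. Chicago eliminated.
Round 4: Fresno 27, Boston 61. Boston has a majority (≥45).

Boston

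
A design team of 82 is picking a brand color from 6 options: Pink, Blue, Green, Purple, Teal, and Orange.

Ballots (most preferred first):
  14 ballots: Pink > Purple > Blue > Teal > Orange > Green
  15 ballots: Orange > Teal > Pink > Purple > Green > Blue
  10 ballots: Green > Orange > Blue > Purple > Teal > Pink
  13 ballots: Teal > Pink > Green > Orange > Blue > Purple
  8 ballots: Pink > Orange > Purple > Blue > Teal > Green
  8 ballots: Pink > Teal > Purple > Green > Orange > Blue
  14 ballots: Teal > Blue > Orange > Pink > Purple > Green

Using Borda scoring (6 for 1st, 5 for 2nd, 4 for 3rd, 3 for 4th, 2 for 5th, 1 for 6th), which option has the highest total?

Pink: 14×6 + 15×4 + 10×1 + 13×5 + 8×6 + 8×6 + 14×3 = 357
Blue: 14×4 + 15×1 + 10×4 + 13×2 + 8×3 + 8×1 + 14×5 = 239
Green: 14×1 + 15×2 + 10×6 + 13×4 + 8×1 + 8×3 + 14×1 = 202
Purple: 14×5 + 15×3 + 10×3 + 13×1 + 8×4 + 8×4 + 14×2 = 250
Teal: 14×3 + 15×5 + 10×2 + 13×6 + 8×2 + 8×5 + 14×6 = 355
Orange: 14×2 + 15×6 + 10×5 + 13×3 + 8×5 + 8×2 + 14×4 = 319

Pink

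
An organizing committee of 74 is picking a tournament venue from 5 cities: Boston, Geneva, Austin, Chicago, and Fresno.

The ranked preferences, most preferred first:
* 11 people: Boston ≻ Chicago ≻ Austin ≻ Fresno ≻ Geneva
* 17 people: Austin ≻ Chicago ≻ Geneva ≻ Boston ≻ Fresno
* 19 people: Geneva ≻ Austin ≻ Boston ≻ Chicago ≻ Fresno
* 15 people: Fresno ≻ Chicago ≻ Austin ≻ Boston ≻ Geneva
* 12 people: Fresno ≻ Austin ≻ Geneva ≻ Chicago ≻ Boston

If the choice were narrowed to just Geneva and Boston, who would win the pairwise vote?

Geneva is ranked above Boston on 48 ballots; Boston above Geneva on 26.

Geneva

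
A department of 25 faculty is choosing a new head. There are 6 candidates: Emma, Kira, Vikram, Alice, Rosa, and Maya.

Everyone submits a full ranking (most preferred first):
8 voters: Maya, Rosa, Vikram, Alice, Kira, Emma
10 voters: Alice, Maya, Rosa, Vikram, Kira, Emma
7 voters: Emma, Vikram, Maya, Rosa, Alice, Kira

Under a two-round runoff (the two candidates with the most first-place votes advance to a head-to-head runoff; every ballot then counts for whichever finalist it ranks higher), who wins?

Maya

Round 1 first-place votes: Emma 7, Kira 0, Vikram 0, Alice 10, Rosa 0, Maya 8. Alice and Maya advance.
Runoff: Alice is ranked above Maya on 10 ballots, Maya above Alice on 15.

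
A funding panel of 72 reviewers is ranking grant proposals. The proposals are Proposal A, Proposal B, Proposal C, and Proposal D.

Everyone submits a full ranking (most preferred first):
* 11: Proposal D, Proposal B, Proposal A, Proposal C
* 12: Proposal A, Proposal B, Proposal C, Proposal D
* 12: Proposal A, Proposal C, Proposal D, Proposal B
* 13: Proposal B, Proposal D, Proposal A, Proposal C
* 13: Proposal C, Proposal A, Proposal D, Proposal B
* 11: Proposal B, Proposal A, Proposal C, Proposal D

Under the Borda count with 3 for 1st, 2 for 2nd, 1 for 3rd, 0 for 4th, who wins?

Proposal A

Proposal A: 11×1 + 12×3 + 12×3 + 13×1 + 13×2 + 11×2 = 144
Proposal B: 11×2 + 12×2 + 12×0 + 13×3 + 13×0 + 11×3 = 118
Proposal C: 11×0 + 12×1 + 12×2 + 13×0 + 13×3 + 11×1 = 86
Proposal D: 11×3 + 12×0 + 12×1 + 13×2 + 13×1 + 11×0 = 84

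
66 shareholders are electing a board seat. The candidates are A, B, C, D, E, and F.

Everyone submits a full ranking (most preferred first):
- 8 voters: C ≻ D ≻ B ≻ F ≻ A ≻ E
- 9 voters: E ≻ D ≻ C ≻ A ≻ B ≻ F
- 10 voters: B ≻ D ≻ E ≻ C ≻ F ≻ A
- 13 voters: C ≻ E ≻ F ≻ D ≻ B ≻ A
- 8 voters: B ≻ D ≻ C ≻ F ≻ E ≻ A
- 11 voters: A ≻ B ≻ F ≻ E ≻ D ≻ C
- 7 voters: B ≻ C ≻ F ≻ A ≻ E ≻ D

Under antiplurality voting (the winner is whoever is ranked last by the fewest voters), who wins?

Last-place votes: A 31, B 0, C 11, D 7, E 8, F 9.

B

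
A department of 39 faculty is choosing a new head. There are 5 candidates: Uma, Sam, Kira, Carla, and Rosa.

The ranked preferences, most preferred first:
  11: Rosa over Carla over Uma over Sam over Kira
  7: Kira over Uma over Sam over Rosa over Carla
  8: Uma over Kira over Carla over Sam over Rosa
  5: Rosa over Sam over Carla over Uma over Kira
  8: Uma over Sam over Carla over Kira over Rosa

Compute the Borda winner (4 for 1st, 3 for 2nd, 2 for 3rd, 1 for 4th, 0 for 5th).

Uma: 11×2 + 7×3 + 8×4 + 5×1 + 8×4 = 112
Sam: 11×1 + 7×2 + 8×1 + 5×3 + 8×3 = 72
Kira: 11×0 + 7×4 + 8×3 + 5×0 + 8×1 = 60
Carla: 11×3 + 7×0 + 8×2 + 5×2 + 8×2 = 75
Rosa: 11×4 + 7×1 + 8×0 + 5×4 + 8×0 = 71

Uma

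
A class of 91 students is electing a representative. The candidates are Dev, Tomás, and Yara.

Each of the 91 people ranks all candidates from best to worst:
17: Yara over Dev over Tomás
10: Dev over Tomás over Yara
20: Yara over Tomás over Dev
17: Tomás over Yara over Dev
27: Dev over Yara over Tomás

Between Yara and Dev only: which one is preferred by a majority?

Yara is ranked above Dev on 54 ballots; Dev above Yara on 37.

Yara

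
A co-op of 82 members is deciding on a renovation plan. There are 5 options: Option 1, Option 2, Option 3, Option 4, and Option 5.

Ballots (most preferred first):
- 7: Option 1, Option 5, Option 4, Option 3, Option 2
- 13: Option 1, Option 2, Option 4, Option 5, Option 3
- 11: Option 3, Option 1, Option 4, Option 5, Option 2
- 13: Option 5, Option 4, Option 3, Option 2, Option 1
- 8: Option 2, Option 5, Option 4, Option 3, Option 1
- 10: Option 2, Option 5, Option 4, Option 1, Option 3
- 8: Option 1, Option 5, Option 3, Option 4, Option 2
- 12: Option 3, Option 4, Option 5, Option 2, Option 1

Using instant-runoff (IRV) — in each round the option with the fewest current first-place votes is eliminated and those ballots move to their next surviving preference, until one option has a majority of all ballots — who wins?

Option 3

Round 1: Option 1 28, Option 2 18, Option 3 23, Option 4 0, Option 5 13. Option 4 eliminated.
Round 2: Option 1 28, Option 2 18, Option 3 23, Option 5 13. Option 5 eliminated.
Round 3: Option 1 28, Option 2 18, Option 3 36. Option 2 eliminated.
Round 4: Option 1 38, Option 3 44. Option 3 has a majority (≥42).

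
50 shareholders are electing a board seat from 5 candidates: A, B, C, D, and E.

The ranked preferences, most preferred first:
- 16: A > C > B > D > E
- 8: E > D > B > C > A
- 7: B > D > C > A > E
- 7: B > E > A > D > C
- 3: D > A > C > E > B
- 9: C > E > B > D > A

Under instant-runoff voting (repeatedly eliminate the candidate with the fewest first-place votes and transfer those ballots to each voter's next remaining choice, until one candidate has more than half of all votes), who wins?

Round 1: A 16, B 14, C 9, D 3, E 8. D eliminated.
Round 2: A 19, B 14, C 9, E 8. E eliminated.
Round 3: A 19, B 22, C 9. C eliminated.
Round 4: A 19, B 31. B has a majority (≥26).

B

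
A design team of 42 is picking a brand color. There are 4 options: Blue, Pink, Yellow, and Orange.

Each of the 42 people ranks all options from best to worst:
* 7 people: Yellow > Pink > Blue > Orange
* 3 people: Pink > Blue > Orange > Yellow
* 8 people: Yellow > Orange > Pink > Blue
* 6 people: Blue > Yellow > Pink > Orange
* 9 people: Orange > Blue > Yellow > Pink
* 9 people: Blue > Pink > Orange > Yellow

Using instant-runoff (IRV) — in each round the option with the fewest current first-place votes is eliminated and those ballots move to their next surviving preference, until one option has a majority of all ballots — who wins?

Blue

Round 1: Blue 15, Pink 3, Yellow 15, Orange 9. Pink eliminated.
Round 2: Blue 18, Yellow 15, Orange 9. Orange eliminated.
Round 3: Blue 27, Yellow 15. Blue has a majority (≥22).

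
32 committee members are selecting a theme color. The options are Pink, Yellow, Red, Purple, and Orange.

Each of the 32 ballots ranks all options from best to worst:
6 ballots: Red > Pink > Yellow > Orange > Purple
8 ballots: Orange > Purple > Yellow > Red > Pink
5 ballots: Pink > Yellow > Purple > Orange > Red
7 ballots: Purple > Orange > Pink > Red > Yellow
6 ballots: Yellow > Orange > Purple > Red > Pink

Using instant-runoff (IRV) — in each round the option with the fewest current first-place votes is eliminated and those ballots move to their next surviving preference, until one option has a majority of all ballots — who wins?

Yellow

Round 1: Pink 5, Yellow 6, Red 6, Purple 7, Orange 8. Pink eliminated.
Round 2: Yellow 11, Red 6, Purple 7, Orange 8. Red eliminated.
Round 3: Yellow 17, Purple 7, Orange 8. Yellow has a majority (≥17).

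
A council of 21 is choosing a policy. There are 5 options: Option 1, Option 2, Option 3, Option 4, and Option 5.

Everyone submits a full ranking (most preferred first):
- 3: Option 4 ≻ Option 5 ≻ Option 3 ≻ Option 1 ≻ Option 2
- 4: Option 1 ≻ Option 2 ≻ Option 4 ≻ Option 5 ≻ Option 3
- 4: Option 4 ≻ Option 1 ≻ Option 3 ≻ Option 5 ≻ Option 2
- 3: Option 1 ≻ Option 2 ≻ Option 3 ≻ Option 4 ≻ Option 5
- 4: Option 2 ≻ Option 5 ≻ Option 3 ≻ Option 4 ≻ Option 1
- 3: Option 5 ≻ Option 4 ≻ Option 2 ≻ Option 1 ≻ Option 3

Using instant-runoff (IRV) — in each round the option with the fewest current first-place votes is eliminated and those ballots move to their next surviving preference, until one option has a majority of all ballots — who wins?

Round 1: Option 1 7, Option 2 4, Option 3 0, Option 4 7, Option 5 3. Option 3 eliminated.
Round 2: Option 1 7, Option 2 4, Option 4 7, Option 5 3. Option 5 eliminated.
Round 3: Option 1 7, Option 2 4, Option 4 10. Option 2 eliminated.
Round 4: Option 1 7, Option 4 14. Option 4 has a majority (≥11).

Option 4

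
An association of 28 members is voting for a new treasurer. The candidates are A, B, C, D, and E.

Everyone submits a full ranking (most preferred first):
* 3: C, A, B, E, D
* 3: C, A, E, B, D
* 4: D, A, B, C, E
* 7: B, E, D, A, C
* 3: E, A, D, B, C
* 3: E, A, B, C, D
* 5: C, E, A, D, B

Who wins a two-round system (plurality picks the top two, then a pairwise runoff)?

Round 1 first-place votes: A 0, B 7, C 11, D 4, E 6. C and B advance.
Runoff: C is ranked above B on 11 ballots, B above C on 17.

B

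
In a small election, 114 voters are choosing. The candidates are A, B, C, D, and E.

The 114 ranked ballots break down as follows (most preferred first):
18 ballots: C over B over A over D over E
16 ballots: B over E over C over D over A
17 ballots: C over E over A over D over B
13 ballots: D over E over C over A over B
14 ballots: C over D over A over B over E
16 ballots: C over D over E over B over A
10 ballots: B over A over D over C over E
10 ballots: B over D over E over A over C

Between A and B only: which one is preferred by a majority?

A is ranked above B on 44 ballots; B above A on 70.

B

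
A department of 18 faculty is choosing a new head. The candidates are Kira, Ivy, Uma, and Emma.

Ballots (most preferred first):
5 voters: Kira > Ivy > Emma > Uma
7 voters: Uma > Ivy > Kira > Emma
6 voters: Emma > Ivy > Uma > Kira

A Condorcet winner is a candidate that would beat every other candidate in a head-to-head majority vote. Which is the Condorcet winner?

Ivy vs Kira: 13–5
Ivy vs Uma: 11–7
Ivy vs Emma: 12–6
Ivy beats every other candidate.

Ivy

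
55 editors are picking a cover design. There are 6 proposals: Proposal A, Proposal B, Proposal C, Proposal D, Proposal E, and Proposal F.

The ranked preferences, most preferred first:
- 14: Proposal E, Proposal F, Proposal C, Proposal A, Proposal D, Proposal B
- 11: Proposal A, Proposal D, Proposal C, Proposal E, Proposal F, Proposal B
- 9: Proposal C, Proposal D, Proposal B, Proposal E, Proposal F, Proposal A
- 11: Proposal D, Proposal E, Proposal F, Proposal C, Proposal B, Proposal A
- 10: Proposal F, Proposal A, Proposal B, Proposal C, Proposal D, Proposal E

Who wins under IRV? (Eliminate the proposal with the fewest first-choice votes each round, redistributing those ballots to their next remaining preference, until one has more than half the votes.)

Round 1: Proposal A 11, Proposal B 0, Proposal C 9, Proposal D 11, Proposal E 14, Proposal F 10. Proposal B eliminated.
Round 2: Proposal A 11, Proposal C 9, Proposal D 11, Proposal E 14, Proposal F 10. Proposal C eliminated.
Round 3: Proposal A 11, Proposal D 20, Proposal E 14, Proposal F 10. Proposal F eliminated.
Round 4: Proposal A 21, Proposal D 20, Proposal E 14. Proposal E eliminated.
Round 5: Proposal A 35, Proposal D 20. Proposal A has a majority (≥28).

Proposal A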